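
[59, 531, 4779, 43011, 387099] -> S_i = 59*9^i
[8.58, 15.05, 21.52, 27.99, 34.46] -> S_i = 8.58 + 6.47*i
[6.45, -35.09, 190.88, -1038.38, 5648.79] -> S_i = 6.45*(-5.44)^i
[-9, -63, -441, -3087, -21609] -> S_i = -9*7^i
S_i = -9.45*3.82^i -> [-9.45, -36.1, -137.9, -526.77, -2012.27]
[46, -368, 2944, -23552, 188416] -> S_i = 46*-8^i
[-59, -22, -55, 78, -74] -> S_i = Random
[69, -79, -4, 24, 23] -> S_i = Random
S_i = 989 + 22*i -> [989, 1011, 1033, 1055, 1077]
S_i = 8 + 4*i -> [8, 12, 16, 20, 24]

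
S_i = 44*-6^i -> [44, -264, 1584, -9504, 57024]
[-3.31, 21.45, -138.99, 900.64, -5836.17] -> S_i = -3.31*(-6.48)^i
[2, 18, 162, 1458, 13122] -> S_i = 2*9^i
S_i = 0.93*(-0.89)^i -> [0.93, -0.83, 0.74, -0.66, 0.58]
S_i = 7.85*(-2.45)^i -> [7.85, -19.23, 47.12, -115.44, 282.84]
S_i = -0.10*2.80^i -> [-0.1, -0.28, -0.78, -2.2, -6.15]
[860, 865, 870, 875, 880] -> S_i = 860 + 5*i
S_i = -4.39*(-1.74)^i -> [-4.39, 7.64, -13.29, 23.13, -40.24]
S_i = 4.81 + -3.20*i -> [4.81, 1.61, -1.59, -4.79, -7.99]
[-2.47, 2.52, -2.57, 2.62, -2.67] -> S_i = -2.47*(-1.02)^i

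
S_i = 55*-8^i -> [55, -440, 3520, -28160, 225280]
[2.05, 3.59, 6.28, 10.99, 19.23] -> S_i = 2.05*1.75^i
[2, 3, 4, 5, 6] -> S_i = 2 + 1*i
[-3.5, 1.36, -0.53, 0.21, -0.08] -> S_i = -3.50*(-0.39)^i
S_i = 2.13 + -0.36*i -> [2.13, 1.77, 1.41, 1.05, 0.69]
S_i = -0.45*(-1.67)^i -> [-0.45, 0.75, -1.26, 2.1, -3.5]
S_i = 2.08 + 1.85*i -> [2.08, 3.93, 5.78, 7.63, 9.48]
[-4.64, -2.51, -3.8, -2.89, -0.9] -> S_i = Random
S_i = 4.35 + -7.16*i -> [4.35, -2.81, -9.97, -17.13, -24.29]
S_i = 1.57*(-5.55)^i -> [1.57, -8.71, 48.36, -268.4, 1489.61]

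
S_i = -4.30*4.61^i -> [-4.3, -19.82, -91.38, -421.28, -1942.1]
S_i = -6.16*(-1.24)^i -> [-6.16, 7.64, -9.47, 11.74, -14.56]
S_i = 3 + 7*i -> [3, 10, 17, 24, 31]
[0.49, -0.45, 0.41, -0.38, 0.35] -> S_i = 0.49*(-0.92)^i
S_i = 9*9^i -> [9, 81, 729, 6561, 59049]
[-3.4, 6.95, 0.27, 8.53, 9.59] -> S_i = Random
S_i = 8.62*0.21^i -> [8.62, 1.81, 0.38, 0.08, 0.02]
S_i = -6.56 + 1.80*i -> [-6.56, -4.76, -2.96, -1.16, 0.64]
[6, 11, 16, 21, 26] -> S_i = 6 + 5*i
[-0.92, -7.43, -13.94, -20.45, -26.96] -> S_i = -0.92 + -6.51*i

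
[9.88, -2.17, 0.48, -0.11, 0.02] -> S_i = 9.88*(-0.22)^i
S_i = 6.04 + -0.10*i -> [6.04, 5.94, 5.84, 5.74, 5.64]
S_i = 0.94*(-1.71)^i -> [0.94, -1.61, 2.75, -4.7, 8.04]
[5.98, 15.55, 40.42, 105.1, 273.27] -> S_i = 5.98*2.60^i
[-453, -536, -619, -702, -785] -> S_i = -453 + -83*i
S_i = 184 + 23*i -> [184, 207, 230, 253, 276]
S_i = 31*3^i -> [31, 93, 279, 837, 2511]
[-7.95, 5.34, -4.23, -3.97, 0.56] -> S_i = Random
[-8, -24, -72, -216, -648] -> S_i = -8*3^i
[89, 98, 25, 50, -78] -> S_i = Random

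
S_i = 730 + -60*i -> [730, 670, 610, 550, 490]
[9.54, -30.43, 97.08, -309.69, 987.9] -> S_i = 9.54*(-3.19)^i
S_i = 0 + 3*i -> [0, 3, 6, 9, 12]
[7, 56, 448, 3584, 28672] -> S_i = 7*8^i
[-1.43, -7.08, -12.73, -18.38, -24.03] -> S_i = -1.43 + -5.65*i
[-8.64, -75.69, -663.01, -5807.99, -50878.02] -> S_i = -8.64*8.76^i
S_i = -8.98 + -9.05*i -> [-8.98, -18.03, -27.08, -36.13, -45.18]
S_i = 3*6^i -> [3, 18, 108, 648, 3888]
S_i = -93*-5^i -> [-93, 465, -2325, 11625, -58125]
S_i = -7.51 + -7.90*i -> [-7.51, -15.41, -23.31, -31.21, -39.11]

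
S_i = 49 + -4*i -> [49, 45, 41, 37, 33]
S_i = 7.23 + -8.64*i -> [7.23, -1.41, -10.05, -18.69, -27.33]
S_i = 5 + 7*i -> [5, 12, 19, 26, 33]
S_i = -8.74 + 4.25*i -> [-8.74, -4.49, -0.24, 4.01, 8.26]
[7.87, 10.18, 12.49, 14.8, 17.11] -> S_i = 7.87 + 2.31*i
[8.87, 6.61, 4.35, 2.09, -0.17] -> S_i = 8.87 + -2.26*i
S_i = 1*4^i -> [1, 4, 16, 64, 256]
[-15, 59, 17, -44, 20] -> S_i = Random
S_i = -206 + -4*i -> [-206, -210, -214, -218, -222]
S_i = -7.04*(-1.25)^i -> [-7.04, 8.8, -11.0, 13.75, -17.19]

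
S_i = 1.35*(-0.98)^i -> [1.35, -1.32, 1.3, -1.27, 1.25]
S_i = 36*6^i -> [36, 216, 1296, 7776, 46656]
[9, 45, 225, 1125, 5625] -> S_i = 9*5^i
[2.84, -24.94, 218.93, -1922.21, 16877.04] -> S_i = 2.84*(-8.78)^i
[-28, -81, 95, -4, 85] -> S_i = Random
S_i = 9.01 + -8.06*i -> [9.01, 0.95, -7.11, -15.17, -23.23]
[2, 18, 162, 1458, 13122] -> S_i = 2*9^i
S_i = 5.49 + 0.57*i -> [5.49, 6.06, 6.63, 7.2, 7.77]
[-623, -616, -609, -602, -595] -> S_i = -623 + 7*i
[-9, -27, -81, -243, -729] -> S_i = -9*3^i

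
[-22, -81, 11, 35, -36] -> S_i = Random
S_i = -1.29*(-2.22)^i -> [-1.29, 2.86, -6.36, 14.11, -31.33]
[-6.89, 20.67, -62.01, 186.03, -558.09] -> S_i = -6.89*(-3.00)^i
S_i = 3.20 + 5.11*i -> [3.2, 8.31, 13.42, 18.53, 23.64]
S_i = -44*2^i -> [-44, -88, -176, -352, -704]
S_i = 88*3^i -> [88, 264, 792, 2376, 7128]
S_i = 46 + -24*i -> [46, 22, -2, -26, -50]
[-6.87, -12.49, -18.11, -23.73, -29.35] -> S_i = -6.87 + -5.62*i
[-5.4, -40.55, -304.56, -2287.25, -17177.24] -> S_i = -5.40*7.51^i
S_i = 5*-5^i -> [5, -25, 125, -625, 3125]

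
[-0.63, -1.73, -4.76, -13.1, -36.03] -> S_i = -0.63*2.75^i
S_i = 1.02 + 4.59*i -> [1.02, 5.61, 10.2, 14.79, 19.38]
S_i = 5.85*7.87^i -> [5.85, 46.04, 362.33, 2851.54, 22441.65]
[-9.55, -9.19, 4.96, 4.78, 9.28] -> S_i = Random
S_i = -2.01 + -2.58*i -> [-2.01, -4.59, -7.17, -9.75, -12.33]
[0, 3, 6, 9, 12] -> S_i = 0 + 3*i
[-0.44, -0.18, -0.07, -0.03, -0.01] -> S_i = -0.44*0.41^i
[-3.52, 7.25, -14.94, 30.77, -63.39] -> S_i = -3.52*(-2.06)^i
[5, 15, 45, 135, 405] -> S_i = 5*3^i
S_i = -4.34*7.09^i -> [-4.34, -30.77, -218.16, -1546.78, -10966.67]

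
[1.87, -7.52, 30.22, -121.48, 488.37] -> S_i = 1.87*(-4.02)^i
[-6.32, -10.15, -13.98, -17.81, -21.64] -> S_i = -6.32 + -3.83*i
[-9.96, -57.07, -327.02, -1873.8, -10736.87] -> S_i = -9.96*5.73^i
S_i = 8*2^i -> [8, 16, 32, 64, 128]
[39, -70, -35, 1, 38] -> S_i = Random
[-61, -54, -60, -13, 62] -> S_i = Random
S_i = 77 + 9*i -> [77, 86, 95, 104, 113]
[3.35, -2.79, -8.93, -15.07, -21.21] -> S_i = 3.35 + -6.14*i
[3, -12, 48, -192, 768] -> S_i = 3*-4^i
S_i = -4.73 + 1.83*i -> [-4.73, -2.9, -1.07, 0.76, 2.59]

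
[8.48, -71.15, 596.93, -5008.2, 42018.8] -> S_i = 8.48*(-8.39)^i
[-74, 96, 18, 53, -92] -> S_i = Random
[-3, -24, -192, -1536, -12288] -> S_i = -3*8^i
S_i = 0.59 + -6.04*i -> [0.59, -5.45, -11.49, -17.53, -23.57]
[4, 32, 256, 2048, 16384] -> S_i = 4*8^i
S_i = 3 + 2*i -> [3, 5, 7, 9, 11]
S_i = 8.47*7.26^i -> [8.47, 61.49, 446.43, 3241.11, 23530.43]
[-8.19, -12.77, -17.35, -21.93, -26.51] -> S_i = -8.19 + -4.58*i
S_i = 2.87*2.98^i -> [2.87, 8.55, 25.49, 75.95, 226.33]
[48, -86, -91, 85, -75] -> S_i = Random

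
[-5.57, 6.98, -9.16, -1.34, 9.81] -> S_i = Random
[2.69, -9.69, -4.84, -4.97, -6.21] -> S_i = Random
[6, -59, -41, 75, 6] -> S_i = Random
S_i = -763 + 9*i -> [-763, -754, -745, -736, -727]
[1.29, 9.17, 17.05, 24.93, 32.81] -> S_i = 1.29 + 7.88*i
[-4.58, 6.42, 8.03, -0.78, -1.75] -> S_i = Random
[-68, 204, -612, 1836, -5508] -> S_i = -68*-3^i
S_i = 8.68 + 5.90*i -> [8.68, 14.58, 20.48, 26.38, 32.28]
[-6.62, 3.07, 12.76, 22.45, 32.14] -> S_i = -6.62 + 9.69*i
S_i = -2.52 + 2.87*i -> [-2.52, 0.35, 3.22, 6.09, 8.96]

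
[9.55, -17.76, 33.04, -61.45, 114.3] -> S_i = 9.55*(-1.86)^i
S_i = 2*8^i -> [2, 16, 128, 1024, 8192]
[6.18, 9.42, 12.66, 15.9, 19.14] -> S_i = 6.18 + 3.24*i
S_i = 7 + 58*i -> [7, 65, 123, 181, 239]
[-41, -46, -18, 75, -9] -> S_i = Random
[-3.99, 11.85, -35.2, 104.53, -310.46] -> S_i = -3.99*(-2.97)^i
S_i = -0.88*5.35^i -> [-0.88, -4.71, -25.19, -134.75, -720.94]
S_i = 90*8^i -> [90, 720, 5760, 46080, 368640]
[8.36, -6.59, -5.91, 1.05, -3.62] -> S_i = Random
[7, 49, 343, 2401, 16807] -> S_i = 7*7^i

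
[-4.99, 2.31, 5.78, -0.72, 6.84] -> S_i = Random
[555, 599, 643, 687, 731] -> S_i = 555 + 44*i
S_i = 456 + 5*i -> [456, 461, 466, 471, 476]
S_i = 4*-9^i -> [4, -36, 324, -2916, 26244]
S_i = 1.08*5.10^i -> [1.08, 5.51, 28.09, 143.26, 730.64]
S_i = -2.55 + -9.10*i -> [-2.55, -11.65, -20.75, -29.85, -38.95]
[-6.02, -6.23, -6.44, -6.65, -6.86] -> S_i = -6.02 + -0.21*i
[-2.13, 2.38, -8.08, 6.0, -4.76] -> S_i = Random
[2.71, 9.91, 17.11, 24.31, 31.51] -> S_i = 2.71 + 7.20*i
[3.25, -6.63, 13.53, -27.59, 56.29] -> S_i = 3.25*(-2.04)^i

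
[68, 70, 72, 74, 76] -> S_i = 68 + 2*i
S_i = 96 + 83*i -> [96, 179, 262, 345, 428]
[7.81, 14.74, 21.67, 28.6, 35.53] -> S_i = 7.81 + 6.93*i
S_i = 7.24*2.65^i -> [7.24, 19.19, 50.84, 134.73, 357.04]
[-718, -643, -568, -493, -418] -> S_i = -718 + 75*i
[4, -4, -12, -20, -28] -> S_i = 4 + -8*i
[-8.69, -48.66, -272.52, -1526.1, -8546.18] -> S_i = -8.69*5.60^i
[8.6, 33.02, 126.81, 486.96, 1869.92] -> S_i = 8.60*3.84^i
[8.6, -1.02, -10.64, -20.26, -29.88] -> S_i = 8.60 + -9.62*i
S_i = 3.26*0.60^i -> [3.26, 1.96, 1.17, 0.7, 0.42]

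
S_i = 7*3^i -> [7, 21, 63, 189, 567]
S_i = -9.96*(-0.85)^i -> [-9.96, 8.47, -7.2, 6.12, -5.2]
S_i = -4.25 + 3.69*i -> [-4.25, -0.56, 3.13, 6.82, 10.51]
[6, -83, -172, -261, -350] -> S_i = 6 + -89*i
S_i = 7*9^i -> [7, 63, 567, 5103, 45927]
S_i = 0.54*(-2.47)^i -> [0.54, -1.33, 3.29, -8.14, 20.1]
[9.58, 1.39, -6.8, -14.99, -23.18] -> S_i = 9.58 + -8.19*i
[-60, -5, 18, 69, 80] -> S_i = Random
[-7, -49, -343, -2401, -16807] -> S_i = -7*7^i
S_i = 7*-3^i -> [7, -21, 63, -189, 567]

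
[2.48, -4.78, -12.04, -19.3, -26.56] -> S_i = 2.48 + -7.26*i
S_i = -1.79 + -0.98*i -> [-1.79, -2.77, -3.75, -4.73, -5.71]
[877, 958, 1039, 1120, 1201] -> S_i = 877 + 81*i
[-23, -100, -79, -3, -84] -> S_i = Random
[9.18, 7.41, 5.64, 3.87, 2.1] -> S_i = 9.18 + -1.77*i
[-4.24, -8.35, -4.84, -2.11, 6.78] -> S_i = Random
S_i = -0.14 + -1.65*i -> [-0.14, -1.79, -3.44, -5.09, -6.74]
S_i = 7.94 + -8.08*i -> [7.94, -0.14, -8.22, -16.3, -24.38]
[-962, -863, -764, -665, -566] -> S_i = -962 + 99*i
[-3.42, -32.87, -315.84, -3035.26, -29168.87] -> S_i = -3.42*9.61^i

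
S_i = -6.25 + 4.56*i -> [-6.25, -1.69, 2.87, 7.43, 11.99]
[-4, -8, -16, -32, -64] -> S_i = -4*2^i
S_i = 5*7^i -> [5, 35, 245, 1715, 12005]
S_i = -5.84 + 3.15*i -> [-5.84, -2.69, 0.46, 3.61, 6.76]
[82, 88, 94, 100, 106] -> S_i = 82 + 6*i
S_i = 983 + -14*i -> [983, 969, 955, 941, 927]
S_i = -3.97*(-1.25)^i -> [-3.97, 4.96, -6.2, 7.75, -9.69]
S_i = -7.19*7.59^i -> [-7.19, -54.57, -414.2, -3143.79, -23861.4]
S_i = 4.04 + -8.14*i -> [4.04, -4.1, -12.24, -20.38, -28.52]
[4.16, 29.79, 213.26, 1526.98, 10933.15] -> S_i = 4.16*7.16^i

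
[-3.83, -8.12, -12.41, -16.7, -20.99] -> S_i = -3.83 + -4.29*i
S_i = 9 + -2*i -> [9, 7, 5, 3, 1]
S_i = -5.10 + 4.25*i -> [-5.1, -0.85, 3.4, 7.65, 11.9]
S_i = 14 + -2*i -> [14, 12, 10, 8, 6]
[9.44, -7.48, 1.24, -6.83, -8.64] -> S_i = Random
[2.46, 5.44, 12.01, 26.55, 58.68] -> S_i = 2.46*2.21^i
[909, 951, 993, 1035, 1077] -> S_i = 909 + 42*i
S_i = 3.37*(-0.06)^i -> [3.37, -0.2, 0.01, -0.0, 0.0]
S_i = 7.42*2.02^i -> [7.42, 14.99, 30.28, 61.16, 123.54]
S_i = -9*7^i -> [-9, -63, -441, -3087, -21609]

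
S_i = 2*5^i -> [2, 10, 50, 250, 1250]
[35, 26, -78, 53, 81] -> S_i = Random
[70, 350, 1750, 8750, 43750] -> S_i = 70*5^i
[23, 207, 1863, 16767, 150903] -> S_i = 23*9^i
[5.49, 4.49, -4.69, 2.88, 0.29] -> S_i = Random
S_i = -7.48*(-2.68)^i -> [-7.48, 20.05, -53.72, 143.98, -385.87]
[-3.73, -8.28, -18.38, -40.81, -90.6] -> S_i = -3.73*2.22^i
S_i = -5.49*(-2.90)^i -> [-5.49, 15.92, -46.17, 133.9, -388.3]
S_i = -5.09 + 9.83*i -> [-5.09, 4.74, 14.57, 24.4, 34.23]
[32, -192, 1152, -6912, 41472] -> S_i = 32*-6^i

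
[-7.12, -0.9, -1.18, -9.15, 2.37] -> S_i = Random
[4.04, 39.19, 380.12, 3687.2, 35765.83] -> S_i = 4.04*9.70^i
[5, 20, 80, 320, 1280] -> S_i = 5*4^i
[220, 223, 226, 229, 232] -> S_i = 220 + 3*i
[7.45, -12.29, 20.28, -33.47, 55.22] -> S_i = 7.45*(-1.65)^i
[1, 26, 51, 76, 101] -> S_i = 1 + 25*i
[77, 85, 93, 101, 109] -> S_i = 77 + 8*i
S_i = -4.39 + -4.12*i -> [-4.39, -8.51, -12.63, -16.75, -20.87]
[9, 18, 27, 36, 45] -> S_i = 9 + 9*i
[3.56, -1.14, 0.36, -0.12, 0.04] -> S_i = 3.56*(-0.32)^i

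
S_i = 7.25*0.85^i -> [7.25, 6.16, 5.24, 4.45, 3.78]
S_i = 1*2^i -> [1, 2, 4, 8, 16]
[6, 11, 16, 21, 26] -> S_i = 6 + 5*i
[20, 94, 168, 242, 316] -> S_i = 20 + 74*i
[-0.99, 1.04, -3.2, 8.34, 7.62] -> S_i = Random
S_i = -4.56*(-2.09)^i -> [-4.56, 9.53, -19.92, 41.63, -87.01]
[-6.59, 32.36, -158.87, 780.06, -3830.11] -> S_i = -6.59*(-4.91)^i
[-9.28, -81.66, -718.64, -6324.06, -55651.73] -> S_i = -9.28*8.80^i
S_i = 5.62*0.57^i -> [5.62, 3.2, 1.83, 1.04, 0.59]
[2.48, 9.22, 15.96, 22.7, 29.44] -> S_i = 2.48 + 6.74*i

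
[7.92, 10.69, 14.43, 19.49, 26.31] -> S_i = 7.92*1.35^i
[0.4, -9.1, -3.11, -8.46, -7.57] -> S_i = Random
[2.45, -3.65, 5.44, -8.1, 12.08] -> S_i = 2.45*(-1.49)^i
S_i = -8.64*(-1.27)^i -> [-8.64, 10.97, -13.94, 17.7, -22.48]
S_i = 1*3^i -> [1, 3, 9, 27, 81]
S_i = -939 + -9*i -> [-939, -948, -957, -966, -975]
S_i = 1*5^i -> [1, 5, 25, 125, 625]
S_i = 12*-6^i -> [12, -72, 432, -2592, 15552]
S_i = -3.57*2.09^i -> [-3.57, -7.46, -15.59, -32.59, -68.12]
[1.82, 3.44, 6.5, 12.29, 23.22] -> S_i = 1.82*1.89^i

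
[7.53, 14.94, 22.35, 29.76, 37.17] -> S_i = 7.53 + 7.41*i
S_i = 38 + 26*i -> [38, 64, 90, 116, 142]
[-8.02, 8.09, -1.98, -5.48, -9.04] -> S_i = Random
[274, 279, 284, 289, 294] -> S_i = 274 + 5*i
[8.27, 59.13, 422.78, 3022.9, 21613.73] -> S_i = 8.27*7.15^i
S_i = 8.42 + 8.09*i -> [8.42, 16.51, 24.6, 32.69, 40.78]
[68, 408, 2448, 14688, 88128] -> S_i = 68*6^i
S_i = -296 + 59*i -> [-296, -237, -178, -119, -60]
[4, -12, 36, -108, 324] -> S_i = 4*-3^i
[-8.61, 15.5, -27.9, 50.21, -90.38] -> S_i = -8.61*(-1.80)^i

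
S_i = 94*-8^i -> [94, -752, 6016, -48128, 385024]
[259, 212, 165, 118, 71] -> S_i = 259 + -47*i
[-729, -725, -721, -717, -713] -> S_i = -729 + 4*i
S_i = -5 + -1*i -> [-5, -6, -7, -8, -9]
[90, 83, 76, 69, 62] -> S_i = 90 + -7*i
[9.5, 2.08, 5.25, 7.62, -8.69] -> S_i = Random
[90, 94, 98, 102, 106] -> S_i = 90 + 4*i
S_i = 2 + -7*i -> [2, -5, -12, -19, -26]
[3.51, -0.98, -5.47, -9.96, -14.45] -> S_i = 3.51 + -4.49*i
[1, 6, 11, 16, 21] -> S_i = 1 + 5*i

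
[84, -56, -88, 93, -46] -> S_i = Random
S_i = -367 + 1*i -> [-367, -366, -365, -364, -363]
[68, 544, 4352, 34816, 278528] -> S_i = 68*8^i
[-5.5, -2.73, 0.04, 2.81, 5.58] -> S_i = -5.50 + 2.77*i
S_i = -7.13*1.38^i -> [-7.13, -9.84, -13.58, -18.74, -25.86]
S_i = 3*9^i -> [3, 27, 243, 2187, 19683]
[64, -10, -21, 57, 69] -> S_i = Random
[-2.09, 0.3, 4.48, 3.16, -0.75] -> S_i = Random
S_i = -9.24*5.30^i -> [-9.24, -48.97, -259.55, -1375.62, -7290.8]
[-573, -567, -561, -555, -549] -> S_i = -573 + 6*i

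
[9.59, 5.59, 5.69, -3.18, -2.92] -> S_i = Random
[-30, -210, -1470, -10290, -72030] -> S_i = -30*7^i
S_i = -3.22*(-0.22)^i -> [-3.22, 0.71, -0.16, 0.03, -0.01]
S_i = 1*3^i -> [1, 3, 9, 27, 81]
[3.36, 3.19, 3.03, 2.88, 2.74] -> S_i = 3.36*0.95^i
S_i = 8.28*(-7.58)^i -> [8.28, -62.76, 475.74, -3606.1, 27334.25]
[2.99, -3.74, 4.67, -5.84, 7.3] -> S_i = 2.99*(-1.25)^i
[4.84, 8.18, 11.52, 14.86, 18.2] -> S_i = 4.84 + 3.34*i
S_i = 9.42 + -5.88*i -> [9.42, 3.54, -2.34, -8.22, -14.1]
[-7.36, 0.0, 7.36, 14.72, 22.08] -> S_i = -7.36 + 7.36*i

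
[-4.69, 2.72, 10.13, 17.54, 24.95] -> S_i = -4.69 + 7.41*i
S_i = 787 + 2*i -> [787, 789, 791, 793, 795]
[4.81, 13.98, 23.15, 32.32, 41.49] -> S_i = 4.81 + 9.17*i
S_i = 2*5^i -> [2, 10, 50, 250, 1250]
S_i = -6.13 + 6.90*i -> [-6.13, 0.77, 7.67, 14.57, 21.47]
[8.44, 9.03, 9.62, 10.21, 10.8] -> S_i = 8.44 + 0.59*i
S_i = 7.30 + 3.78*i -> [7.3, 11.08, 14.86, 18.64, 22.42]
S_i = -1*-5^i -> [-1, 5, -25, 125, -625]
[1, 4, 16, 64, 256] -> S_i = 1*4^i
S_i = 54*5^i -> [54, 270, 1350, 6750, 33750]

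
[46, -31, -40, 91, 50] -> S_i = Random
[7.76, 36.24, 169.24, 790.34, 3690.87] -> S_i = 7.76*4.67^i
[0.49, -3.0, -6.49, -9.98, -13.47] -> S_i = 0.49 + -3.49*i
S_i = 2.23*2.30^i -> [2.23, 5.13, 11.8, 27.13, 62.4]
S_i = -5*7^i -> [-5, -35, -245, -1715, -12005]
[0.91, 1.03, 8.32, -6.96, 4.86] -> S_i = Random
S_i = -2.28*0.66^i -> [-2.28, -1.5, -0.99, -0.66, -0.43]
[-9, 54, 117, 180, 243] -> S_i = -9 + 63*i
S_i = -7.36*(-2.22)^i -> [-7.36, 16.34, -36.27, 80.53, -178.77]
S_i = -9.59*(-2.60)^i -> [-9.59, 24.93, -64.83, 168.55, -438.24]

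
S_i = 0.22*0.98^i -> [0.22, 0.22, 0.21, 0.21, 0.2]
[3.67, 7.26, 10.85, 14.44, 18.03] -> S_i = 3.67 + 3.59*i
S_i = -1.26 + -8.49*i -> [-1.26, -9.75, -18.24, -26.73, -35.22]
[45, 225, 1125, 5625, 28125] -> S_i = 45*5^i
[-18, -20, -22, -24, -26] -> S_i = -18 + -2*i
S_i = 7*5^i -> [7, 35, 175, 875, 4375]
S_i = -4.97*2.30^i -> [-4.97, -11.43, -26.29, -60.47, -139.08]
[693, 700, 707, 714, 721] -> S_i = 693 + 7*i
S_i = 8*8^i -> [8, 64, 512, 4096, 32768]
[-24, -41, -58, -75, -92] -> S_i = -24 + -17*i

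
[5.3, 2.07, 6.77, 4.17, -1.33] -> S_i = Random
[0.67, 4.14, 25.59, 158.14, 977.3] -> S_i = 0.67*6.18^i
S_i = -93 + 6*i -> [-93, -87, -81, -75, -69]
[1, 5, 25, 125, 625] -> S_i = 1*5^i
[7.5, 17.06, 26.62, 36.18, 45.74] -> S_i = 7.50 + 9.56*i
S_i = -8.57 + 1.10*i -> [-8.57, -7.47, -6.37, -5.27, -4.17]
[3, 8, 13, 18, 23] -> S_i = 3 + 5*i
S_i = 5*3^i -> [5, 15, 45, 135, 405]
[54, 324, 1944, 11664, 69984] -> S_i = 54*6^i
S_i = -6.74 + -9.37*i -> [-6.74, -16.11, -25.48, -34.85, -44.22]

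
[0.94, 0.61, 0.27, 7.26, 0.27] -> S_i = Random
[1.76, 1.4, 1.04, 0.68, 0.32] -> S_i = 1.76 + -0.36*i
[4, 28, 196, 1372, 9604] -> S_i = 4*7^i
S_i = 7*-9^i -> [7, -63, 567, -5103, 45927]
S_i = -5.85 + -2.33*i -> [-5.85, -8.18, -10.51, -12.84, -15.17]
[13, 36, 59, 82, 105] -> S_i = 13 + 23*i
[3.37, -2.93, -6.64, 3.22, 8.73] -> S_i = Random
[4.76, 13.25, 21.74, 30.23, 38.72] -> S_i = 4.76 + 8.49*i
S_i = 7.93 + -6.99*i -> [7.93, 0.94, -6.05, -13.04, -20.03]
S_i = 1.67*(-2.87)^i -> [1.67, -4.79, 13.76, -39.48, 113.3]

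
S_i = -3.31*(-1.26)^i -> [-3.31, 4.17, -5.25, 6.62, -8.34]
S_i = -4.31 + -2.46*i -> [-4.31, -6.77, -9.23, -11.69, -14.15]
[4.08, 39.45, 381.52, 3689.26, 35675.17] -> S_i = 4.08*9.67^i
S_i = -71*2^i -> [-71, -142, -284, -568, -1136]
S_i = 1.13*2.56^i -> [1.13, 2.89, 7.41, 18.96, 48.53]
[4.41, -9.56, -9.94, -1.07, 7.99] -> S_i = Random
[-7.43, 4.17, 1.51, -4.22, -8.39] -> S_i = Random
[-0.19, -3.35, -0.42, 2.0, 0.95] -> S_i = Random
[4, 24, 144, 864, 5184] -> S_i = 4*6^i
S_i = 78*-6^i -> [78, -468, 2808, -16848, 101088]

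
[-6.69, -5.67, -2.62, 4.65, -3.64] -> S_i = Random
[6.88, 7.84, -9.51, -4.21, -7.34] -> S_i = Random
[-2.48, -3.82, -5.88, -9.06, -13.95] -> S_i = -2.48*1.54^i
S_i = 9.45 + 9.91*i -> [9.45, 19.36, 29.27, 39.18, 49.09]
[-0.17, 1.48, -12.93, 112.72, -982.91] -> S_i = -0.17*(-8.72)^i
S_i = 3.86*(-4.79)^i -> [3.86, -18.49, 88.56, -424.22, 2032.03]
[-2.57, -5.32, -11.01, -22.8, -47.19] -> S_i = -2.57*2.07^i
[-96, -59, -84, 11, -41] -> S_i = Random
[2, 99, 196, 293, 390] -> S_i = 2 + 97*i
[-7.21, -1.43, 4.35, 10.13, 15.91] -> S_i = -7.21 + 5.78*i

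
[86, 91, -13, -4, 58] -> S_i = Random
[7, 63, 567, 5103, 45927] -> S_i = 7*9^i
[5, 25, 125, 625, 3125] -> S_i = 5*5^i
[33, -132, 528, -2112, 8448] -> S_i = 33*-4^i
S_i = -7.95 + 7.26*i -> [-7.95, -0.69, 6.57, 13.83, 21.09]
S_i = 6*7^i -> [6, 42, 294, 2058, 14406]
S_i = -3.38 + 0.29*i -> [-3.38, -3.09, -2.8, -2.51, -2.22]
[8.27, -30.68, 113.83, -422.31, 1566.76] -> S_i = 8.27*(-3.71)^i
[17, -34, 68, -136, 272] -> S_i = 17*-2^i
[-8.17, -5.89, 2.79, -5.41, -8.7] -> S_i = Random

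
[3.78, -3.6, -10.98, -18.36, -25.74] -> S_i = 3.78 + -7.38*i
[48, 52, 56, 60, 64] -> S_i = 48 + 4*i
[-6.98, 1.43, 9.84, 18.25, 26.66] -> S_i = -6.98 + 8.41*i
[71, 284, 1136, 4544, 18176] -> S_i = 71*4^i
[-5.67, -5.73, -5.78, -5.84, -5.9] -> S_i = -5.67*1.01^i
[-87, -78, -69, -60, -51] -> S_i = -87 + 9*i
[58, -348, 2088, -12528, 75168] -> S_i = 58*-6^i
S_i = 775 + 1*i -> [775, 776, 777, 778, 779]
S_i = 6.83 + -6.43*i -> [6.83, 0.4, -6.03, -12.46, -18.89]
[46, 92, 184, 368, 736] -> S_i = 46*2^i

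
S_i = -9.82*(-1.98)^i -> [-9.82, 19.44, -38.5, 76.23, -150.93]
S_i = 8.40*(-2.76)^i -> [8.4, -23.18, 63.99, -176.61, 487.43]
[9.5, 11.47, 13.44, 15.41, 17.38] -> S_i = 9.50 + 1.97*i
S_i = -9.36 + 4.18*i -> [-9.36, -5.18, -1.0, 3.18, 7.36]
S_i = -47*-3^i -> [-47, 141, -423, 1269, -3807]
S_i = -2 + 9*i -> [-2, 7, 16, 25, 34]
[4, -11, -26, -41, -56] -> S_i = 4 + -15*i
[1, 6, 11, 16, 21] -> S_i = 1 + 5*i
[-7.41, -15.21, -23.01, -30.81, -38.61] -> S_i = -7.41 + -7.80*i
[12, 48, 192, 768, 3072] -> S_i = 12*4^i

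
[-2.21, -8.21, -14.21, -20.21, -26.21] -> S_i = -2.21 + -6.00*i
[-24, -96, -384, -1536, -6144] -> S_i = -24*4^i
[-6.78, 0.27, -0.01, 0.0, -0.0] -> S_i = -6.78*(-0.04)^i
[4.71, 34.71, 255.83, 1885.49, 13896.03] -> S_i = 4.71*7.37^i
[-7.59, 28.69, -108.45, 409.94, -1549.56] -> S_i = -7.59*(-3.78)^i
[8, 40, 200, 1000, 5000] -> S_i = 8*5^i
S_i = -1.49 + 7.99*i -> [-1.49, 6.5, 14.49, 22.48, 30.47]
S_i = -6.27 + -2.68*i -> [-6.27, -8.95, -11.63, -14.31, -16.99]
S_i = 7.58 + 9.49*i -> [7.58, 17.07, 26.56, 36.05, 45.54]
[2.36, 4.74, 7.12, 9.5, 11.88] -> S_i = 2.36 + 2.38*i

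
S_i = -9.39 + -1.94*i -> [-9.39, -11.33, -13.27, -15.21, -17.15]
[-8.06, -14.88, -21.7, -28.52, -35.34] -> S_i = -8.06 + -6.82*i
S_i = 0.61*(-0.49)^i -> [0.61, -0.3, 0.15, -0.07, 0.04]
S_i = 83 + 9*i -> [83, 92, 101, 110, 119]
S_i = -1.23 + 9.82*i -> [-1.23, 8.59, 18.41, 28.23, 38.05]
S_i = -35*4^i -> [-35, -140, -560, -2240, -8960]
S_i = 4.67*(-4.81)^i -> [4.67, -22.46, 108.05, -519.7, 2499.75]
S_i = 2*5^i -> [2, 10, 50, 250, 1250]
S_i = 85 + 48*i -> [85, 133, 181, 229, 277]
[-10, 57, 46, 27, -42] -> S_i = Random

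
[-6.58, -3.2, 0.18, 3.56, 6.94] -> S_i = -6.58 + 3.38*i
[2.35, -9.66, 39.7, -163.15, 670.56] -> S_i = 2.35*(-4.11)^i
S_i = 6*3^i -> [6, 18, 54, 162, 486]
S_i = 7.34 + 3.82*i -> [7.34, 11.16, 14.98, 18.8, 22.62]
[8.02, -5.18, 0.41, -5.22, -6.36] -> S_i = Random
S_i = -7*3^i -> [-7, -21, -63, -189, -567]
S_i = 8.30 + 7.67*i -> [8.3, 15.97, 23.64, 31.31, 38.98]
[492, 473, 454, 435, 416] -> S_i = 492 + -19*i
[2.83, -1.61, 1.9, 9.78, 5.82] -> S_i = Random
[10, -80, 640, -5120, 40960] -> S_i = 10*-8^i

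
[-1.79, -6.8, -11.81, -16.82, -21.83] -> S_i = -1.79 + -5.01*i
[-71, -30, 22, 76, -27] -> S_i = Random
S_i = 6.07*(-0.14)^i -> [6.07, -0.85, 0.12, -0.02, 0.0]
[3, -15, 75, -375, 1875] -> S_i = 3*-5^i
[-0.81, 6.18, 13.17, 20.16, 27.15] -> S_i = -0.81 + 6.99*i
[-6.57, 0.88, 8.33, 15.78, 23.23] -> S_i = -6.57 + 7.45*i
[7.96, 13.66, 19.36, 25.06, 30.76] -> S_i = 7.96 + 5.70*i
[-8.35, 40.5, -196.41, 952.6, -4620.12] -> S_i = -8.35*(-4.85)^i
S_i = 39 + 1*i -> [39, 40, 41, 42, 43]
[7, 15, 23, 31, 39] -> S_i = 7 + 8*i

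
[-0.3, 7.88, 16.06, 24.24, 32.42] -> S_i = -0.30 + 8.18*i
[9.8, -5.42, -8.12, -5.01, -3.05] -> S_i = Random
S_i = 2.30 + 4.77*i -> [2.3, 7.07, 11.84, 16.61, 21.38]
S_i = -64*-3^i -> [-64, 192, -576, 1728, -5184]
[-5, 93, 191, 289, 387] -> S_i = -5 + 98*i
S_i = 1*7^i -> [1, 7, 49, 343, 2401]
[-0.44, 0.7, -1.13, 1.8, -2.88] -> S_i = -0.44*(-1.60)^i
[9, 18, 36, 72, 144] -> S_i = 9*2^i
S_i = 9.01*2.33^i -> [9.01, 20.99, 48.91, 113.97, 265.55]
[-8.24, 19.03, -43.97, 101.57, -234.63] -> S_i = -8.24*(-2.31)^i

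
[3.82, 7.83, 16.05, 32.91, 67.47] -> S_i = 3.82*2.05^i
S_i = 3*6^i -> [3, 18, 108, 648, 3888]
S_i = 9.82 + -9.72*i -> [9.82, 0.1, -9.62, -19.34, -29.06]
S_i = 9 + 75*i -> [9, 84, 159, 234, 309]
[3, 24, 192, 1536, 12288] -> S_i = 3*8^i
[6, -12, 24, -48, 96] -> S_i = 6*-2^i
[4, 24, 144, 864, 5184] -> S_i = 4*6^i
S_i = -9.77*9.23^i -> [-9.77, -90.18, -832.33, -7682.45, -70909.0]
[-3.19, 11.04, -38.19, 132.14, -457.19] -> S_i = -3.19*(-3.46)^i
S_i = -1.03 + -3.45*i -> [-1.03, -4.48, -7.93, -11.38, -14.83]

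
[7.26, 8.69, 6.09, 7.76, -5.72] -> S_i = Random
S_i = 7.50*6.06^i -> [7.5, 45.45, 275.43, 1669.09, 10114.67]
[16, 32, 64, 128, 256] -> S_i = 16*2^i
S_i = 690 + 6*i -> [690, 696, 702, 708, 714]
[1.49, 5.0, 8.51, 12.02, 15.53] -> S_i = 1.49 + 3.51*i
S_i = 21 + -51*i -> [21, -30, -81, -132, -183]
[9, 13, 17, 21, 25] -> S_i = 9 + 4*i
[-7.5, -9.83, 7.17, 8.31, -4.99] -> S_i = Random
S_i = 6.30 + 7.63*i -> [6.3, 13.93, 21.56, 29.19, 36.82]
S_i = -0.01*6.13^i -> [-0.01, -0.06, -0.38, -2.3, -14.12]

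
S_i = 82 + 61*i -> [82, 143, 204, 265, 326]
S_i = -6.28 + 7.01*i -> [-6.28, 0.73, 7.74, 14.75, 21.76]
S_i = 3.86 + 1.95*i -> [3.86, 5.81, 7.76, 9.71, 11.66]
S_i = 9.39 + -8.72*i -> [9.39, 0.67, -8.05, -16.77, -25.49]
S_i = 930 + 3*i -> [930, 933, 936, 939, 942]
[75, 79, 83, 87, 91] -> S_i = 75 + 4*i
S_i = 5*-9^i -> [5, -45, 405, -3645, 32805]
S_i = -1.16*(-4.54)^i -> [-1.16, 5.27, -23.91, 108.55, -492.81]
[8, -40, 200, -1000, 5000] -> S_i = 8*-5^i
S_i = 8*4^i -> [8, 32, 128, 512, 2048]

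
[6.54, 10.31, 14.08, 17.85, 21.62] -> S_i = 6.54 + 3.77*i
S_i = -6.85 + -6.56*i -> [-6.85, -13.41, -19.97, -26.53, -33.09]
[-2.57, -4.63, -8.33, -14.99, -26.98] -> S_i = -2.57*1.80^i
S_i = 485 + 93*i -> [485, 578, 671, 764, 857]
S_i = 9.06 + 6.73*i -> [9.06, 15.79, 22.52, 29.25, 35.98]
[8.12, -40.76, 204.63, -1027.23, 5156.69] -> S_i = 8.12*(-5.02)^i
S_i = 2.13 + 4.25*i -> [2.13, 6.38, 10.63, 14.88, 19.13]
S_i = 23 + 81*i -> [23, 104, 185, 266, 347]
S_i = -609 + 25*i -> [-609, -584, -559, -534, -509]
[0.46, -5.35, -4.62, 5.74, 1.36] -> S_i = Random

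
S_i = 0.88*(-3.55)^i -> [0.88, -3.12, 11.09, -39.37, 139.76]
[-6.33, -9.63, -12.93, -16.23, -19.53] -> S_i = -6.33 + -3.30*i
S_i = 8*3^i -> [8, 24, 72, 216, 648]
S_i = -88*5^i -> [-88, -440, -2200, -11000, -55000]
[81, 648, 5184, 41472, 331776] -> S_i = 81*8^i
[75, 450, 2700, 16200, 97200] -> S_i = 75*6^i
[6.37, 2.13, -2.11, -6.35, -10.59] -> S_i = 6.37 + -4.24*i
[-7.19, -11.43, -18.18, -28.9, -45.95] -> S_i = -7.19*1.59^i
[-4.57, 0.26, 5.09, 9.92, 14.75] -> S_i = -4.57 + 4.83*i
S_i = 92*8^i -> [92, 736, 5888, 47104, 376832]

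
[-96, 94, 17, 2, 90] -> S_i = Random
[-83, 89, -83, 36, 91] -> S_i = Random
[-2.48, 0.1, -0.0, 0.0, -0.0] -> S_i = -2.48*(-0.04)^i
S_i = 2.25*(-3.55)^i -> [2.25, -7.99, 28.36, -100.66, 357.35]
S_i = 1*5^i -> [1, 5, 25, 125, 625]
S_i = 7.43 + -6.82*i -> [7.43, 0.61, -6.21, -13.03, -19.85]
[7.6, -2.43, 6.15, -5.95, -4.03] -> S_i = Random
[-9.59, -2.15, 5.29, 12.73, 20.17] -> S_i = -9.59 + 7.44*i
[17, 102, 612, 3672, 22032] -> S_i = 17*6^i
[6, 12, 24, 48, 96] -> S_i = 6*2^i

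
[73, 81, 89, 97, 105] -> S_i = 73 + 8*i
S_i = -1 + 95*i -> [-1, 94, 189, 284, 379]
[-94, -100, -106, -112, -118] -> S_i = -94 + -6*i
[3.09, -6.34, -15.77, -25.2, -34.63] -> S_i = 3.09 + -9.43*i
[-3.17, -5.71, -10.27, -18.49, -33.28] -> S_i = -3.17*1.80^i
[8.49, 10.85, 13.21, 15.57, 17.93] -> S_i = 8.49 + 2.36*i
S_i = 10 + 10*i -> [10, 20, 30, 40, 50]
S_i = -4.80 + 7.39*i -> [-4.8, 2.59, 9.98, 17.37, 24.76]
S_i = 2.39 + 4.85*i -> [2.39, 7.24, 12.09, 16.94, 21.79]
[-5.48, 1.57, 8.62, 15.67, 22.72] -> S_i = -5.48 + 7.05*i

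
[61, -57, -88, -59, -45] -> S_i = Random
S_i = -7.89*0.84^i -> [-7.89, -6.63, -5.57, -4.68, -3.93]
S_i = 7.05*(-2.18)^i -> [7.05, -15.37, 33.5, -73.04, 159.23]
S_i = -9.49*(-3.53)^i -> [-9.49, 33.5, -118.25, 417.44, -1473.55]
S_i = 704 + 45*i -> [704, 749, 794, 839, 884]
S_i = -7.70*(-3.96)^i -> [-7.7, 30.49, -120.75, 478.16, -1893.53]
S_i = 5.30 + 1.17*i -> [5.3, 6.47, 7.64, 8.81, 9.98]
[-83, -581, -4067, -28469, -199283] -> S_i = -83*7^i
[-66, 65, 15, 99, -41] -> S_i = Random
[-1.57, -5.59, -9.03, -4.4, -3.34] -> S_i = Random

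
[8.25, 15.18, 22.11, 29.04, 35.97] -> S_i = 8.25 + 6.93*i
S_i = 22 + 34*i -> [22, 56, 90, 124, 158]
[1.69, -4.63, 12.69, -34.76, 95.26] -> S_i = 1.69*(-2.74)^i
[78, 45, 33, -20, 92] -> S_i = Random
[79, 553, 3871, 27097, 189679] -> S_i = 79*7^i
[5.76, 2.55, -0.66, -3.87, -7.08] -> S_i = 5.76 + -3.21*i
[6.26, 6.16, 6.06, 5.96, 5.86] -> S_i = 6.26 + -0.10*i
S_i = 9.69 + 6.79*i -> [9.69, 16.48, 23.27, 30.06, 36.85]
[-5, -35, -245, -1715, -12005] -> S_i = -5*7^i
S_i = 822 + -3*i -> [822, 819, 816, 813, 810]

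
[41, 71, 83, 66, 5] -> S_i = Random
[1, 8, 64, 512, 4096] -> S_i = 1*8^i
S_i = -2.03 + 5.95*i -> [-2.03, 3.92, 9.87, 15.82, 21.77]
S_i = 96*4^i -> [96, 384, 1536, 6144, 24576]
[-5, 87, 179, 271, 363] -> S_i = -5 + 92*i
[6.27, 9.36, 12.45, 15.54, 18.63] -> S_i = 6.27 + 3.09*i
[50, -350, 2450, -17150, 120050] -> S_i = 50*-7^i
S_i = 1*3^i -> [1, 3, 9, 27, 81]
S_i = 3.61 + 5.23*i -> [3.61, 8.84, 14.07, 19.3, 24.53]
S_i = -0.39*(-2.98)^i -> [-0.39, 1.16, -3.46, 10.32, -30.76]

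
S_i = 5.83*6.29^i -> [5.83, 36.67, 230.66, 1450.84, 9125.8]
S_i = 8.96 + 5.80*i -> [8.96, 14.76, 20.56, 26.36, 32.16]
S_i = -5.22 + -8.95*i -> [-5.22, -14.17, -23.12, -32.07, -41.02]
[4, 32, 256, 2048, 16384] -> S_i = 4*8^i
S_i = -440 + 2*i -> [-440, -438, -436, -434, -432]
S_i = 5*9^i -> [5, 45, 405, 3645, 32805]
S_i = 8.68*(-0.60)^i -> [8.68, -5.21, 3.12, -1.87, 1.12]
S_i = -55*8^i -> [-55, -440, -3520, -28160, -225280]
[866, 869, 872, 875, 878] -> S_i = 866 + 3*i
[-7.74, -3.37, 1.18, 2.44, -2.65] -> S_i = Random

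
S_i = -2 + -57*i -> [-2, -59, -116, -173, -230]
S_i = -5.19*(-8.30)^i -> [-5.19, 43.08, -357.54, 2967.57, -24630.87]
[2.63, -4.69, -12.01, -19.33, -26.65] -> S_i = 2.63 + -7.32*i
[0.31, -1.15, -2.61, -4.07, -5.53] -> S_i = 0.31 + -1.46*i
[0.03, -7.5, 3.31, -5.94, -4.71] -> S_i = Random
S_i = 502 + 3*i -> [502, 505, 508, 511, 514]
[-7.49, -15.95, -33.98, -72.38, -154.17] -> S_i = -7.49*2.13^i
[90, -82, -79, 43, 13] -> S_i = Random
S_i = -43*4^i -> [-43, -172, -688, -2752, -11008]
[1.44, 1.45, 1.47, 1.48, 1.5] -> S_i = 1.44*1.01^i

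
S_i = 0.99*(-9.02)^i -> [0.99, -8.93, 80.55, -726.53, 6553.32]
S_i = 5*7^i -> [5, 35, 245, 1715, 12005]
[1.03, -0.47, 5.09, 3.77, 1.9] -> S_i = Random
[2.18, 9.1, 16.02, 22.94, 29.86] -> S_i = 2.18 + 6.92*i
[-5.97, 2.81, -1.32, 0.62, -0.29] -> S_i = -5.97*(-0.47)^i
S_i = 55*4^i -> [55, 220, 880, 3520, 14080]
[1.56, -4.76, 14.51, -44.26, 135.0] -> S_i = 1.56*(-3.05)^i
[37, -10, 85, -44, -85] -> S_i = Random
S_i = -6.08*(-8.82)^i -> [-6.08, 53.63, -472.98, 4171.66, -36794.08]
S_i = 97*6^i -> [97, 582, 3492, 20952, 125712]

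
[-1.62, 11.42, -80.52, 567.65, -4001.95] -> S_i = -1.62*(-7.05)^i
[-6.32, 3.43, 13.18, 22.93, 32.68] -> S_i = -6.32 + 9.75*i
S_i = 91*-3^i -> [91, -273, 819, -2457, 7371]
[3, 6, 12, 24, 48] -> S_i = 3*2^i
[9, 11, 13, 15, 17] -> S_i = 9 + 2*i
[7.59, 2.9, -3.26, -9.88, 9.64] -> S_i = Random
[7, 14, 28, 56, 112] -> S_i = 7*2^i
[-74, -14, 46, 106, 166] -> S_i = -74 + 60*i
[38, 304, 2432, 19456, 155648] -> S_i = 38*8^i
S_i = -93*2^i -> [-93, -186, -372, -744, -1488]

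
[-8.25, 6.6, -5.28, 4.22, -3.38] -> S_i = -8.25*(-0.80)^i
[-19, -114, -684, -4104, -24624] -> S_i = -19*6^i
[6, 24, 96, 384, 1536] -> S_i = 6*4^i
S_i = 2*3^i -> [2, 6, 18, 54, 162]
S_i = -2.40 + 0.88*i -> [-2.4, -1.52, -0.64, 0.24, 1.12]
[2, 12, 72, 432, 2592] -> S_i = 2*6^i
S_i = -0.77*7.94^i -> [-0.77, -6.11, -48.54, -385.44, -3060.36]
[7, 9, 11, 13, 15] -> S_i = 7 + 2*i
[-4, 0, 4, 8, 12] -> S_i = -4 + 4*i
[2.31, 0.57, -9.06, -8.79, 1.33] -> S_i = Random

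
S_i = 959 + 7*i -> [959, 966, 973, 980, 987]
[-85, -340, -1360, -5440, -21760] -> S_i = -85*4^i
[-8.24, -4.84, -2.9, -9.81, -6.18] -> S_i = Random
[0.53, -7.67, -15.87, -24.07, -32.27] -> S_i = 0.53 + -8.20*i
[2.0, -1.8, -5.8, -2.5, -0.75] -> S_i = Random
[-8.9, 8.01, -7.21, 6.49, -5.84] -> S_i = -8.90*(-0.90)^i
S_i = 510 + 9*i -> [510, 519, 528, 537, 546]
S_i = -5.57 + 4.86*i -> [-5.57, -0.71, 4.15, 9.01, 13.87]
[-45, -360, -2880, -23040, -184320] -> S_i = -45*8^i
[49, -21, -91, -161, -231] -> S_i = 49 + -70*i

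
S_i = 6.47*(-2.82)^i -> [6.47, -18.25, 51.45, -145.09, 409.17]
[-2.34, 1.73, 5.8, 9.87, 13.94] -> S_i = -2.34 + 4.07*i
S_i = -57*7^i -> [-57, -399, -2793, -19551, -136857]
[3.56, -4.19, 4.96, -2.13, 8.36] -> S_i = Random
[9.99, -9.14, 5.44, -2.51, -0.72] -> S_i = Random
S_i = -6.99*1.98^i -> [-6.99, -13.84, -27.4, -54.26, -107.43]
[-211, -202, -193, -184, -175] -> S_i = -211 + 9*i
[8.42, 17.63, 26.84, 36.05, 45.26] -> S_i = 8.42 + 9.21*i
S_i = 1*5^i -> [1, 5, 25, 125, 625]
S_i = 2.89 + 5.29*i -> [2.89, 8.18, 13.47, 18.76, 24.05]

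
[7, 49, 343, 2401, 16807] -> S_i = 7*7^i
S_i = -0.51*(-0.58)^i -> [-0.51, 0.3, -0.17, 0.1, -0.06]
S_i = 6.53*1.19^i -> [6.53, 7.77, 9.25, 11.0, 13.09]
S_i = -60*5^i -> [-60, -300, -1500, -7500, -37500]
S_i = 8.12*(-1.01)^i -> [8.12, -8.2, 8.28, -8.37, 8.45]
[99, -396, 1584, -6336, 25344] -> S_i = 99*-4^i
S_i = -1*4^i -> [-1, -4, -16, -64, -256]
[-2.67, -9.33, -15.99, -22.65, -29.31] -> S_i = -2.67 + -6.66*i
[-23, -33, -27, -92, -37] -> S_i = Random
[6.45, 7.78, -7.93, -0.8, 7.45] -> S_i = Random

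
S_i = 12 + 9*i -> [12, 21, 30, 39, 48]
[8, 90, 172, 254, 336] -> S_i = 8 + 82*i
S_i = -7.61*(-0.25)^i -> [-7.61, 1.9, -0.48, 0.12, -0.03]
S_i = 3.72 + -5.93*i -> [3.72, -2.21, -8.14, -14.07, -20.0]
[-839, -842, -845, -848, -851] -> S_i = -839 + -3*i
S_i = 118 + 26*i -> [118, 144, 170, 196, 222]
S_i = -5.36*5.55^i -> [-5.36, -29.75, -165.1, -916.31, -5085.54]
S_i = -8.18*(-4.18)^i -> [-8.18, 34.19, -142.92, 597.42, -2497.23]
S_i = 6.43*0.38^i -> [6.43, 2.44, 0.93, 0.35, 0.13]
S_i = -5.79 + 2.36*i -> [-5.79, -3.43, -1.07, 1.29, 3.65]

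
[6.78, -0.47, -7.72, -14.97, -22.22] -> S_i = 6.78 + -7.25*i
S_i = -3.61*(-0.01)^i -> [-3.61, 0.04, -0.0, 0.0, -0.0]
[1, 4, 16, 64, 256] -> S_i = 1*4^i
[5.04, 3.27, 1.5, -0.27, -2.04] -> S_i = 5.04 + -1.77*i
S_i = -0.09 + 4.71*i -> [-0.09, 4.62, 9.33, 14.04, 18.75]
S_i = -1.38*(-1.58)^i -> [-1.38, 2.18, -3.45, 5.44, -8.6]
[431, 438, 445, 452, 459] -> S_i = 431 + 7*i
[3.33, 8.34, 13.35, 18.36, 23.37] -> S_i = 3.33 + 5.01*i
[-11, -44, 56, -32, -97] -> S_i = Random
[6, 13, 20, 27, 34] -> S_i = 6 + 7*i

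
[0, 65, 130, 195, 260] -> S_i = 0 + 65*i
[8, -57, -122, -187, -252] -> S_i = 8 + -65*i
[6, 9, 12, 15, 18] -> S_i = 6 + 3*i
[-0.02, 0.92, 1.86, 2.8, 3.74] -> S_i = -0.02 + 0.94*i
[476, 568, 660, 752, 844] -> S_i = 476 + 92*i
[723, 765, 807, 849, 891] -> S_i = 723 + 42*i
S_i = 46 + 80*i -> [46, 126, 206, 286, 366]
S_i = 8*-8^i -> [8, -64, 512, -4096, 32768]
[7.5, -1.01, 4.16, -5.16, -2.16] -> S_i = Random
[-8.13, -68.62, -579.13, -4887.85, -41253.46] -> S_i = -8.13*8.44^i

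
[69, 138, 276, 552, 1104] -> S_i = 69*2^i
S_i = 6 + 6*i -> [6, 12, 18, 24, 30]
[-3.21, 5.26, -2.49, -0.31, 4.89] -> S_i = Random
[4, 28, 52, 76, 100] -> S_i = 4 + 24*i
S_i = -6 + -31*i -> [-6, -37, -68, -99, -130]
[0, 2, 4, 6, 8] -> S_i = 0 + 2*i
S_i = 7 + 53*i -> [7, 60, 113, 166, 219]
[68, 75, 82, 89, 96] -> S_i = 68 + 7*i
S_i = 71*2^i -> [71, 142, 284, 568, 1136]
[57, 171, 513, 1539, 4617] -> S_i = 57*3^i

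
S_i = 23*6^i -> [23, 138, 828, 4968, 29808]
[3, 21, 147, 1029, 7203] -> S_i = 3*7^i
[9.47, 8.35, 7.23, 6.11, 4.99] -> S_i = 9.47 + -1.12*i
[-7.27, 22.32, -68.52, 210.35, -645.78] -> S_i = -7.27*(-3.07)^i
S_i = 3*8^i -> [3, 24, 192, 1536, 12288]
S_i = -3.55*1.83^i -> [-3.55, -6.5, -11.89, -21.76, -39.81]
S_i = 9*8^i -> [9, 72, 576, 4608, 36864]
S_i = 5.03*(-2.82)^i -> [5.03, -14.18, 40.0, -112.8, 318.1]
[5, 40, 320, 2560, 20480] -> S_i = 5*8^i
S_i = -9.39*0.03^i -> [-9.39, -0.28, -0.01, -0.0, -0.0]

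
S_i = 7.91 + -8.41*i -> [7.91, -0.5, -8.91, -17.32, -25.73]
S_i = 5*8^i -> [5, 40, 320, 2560, 20480]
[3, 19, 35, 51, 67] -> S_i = 3 + 16*i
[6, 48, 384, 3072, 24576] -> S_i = 6*8^i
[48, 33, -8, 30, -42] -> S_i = Random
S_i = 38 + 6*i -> [38, 44, 50, 56, 62]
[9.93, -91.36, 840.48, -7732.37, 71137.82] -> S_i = 9.93*(-9.20)^i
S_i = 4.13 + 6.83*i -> [4.13, 10.96, 17.79, 24.62, 31.45]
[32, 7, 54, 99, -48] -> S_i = Random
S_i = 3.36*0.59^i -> [3.36, 1.98, 1.17, 0.69, 0.41]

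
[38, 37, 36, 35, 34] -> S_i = 38 + -1*i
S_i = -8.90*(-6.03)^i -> [-8.9, 53.67, -323.61, 1951.38, -11766.82]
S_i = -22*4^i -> [-22, -88, -352, -1408, -5632]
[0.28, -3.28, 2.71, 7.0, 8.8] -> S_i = Random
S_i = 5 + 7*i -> [5, 12, 19, 26, 33]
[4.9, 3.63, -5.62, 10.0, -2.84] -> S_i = Random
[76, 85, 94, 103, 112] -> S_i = 76 + 9*i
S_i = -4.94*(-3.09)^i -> [-4.94, 15.26, -47.17, 145.75, -450.36]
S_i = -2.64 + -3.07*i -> [-2.64, -5.71, -8.78, -11.85, -14.92]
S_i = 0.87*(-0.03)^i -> [0.87, -0.03, 0.0, -0.0, 0.0]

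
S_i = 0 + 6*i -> [0, 6, 12, 18, 24]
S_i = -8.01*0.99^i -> [-8.01, -7.93, -7.85, -7.77, -7.69]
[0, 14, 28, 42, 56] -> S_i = 0 + 14*i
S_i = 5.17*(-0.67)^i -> [5.17, -3.46, 2.32, -1.55, 1.04]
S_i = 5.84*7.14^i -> [5.84, 41.7, 297.72, 2125.73, 15177.69]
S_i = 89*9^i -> [89, 801, 7209, 64881, 583929]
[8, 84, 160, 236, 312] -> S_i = 8 + 76*i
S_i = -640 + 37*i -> [-640, -603, -566, -529, -492]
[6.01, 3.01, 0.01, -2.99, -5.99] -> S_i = 6.01 + -3.00*i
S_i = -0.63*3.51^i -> [-0.63, -2.21, -7.76, -27.24, -95.62]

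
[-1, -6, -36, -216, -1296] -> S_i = -1*6^i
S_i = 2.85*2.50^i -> [2.85, 7.12, 17.81, 44.53, 111.33]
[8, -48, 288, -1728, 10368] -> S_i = 8*-6^i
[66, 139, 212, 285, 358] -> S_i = 66 + 73*i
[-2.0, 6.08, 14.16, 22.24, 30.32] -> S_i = -2.00 + 8.08*i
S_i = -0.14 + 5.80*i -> [-0.14, 5.66, 11.46, 17.26, 23.06]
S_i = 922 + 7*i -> [922, 929, 936, 943, 950]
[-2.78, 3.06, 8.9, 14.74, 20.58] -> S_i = -2.78 + 5.84*i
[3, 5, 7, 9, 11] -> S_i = 3 + 2*i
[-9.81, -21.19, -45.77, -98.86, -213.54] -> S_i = -9.81*2.16^i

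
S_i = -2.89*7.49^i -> [-2.89, -21.65, -162.13, -1214.35, -9095.47]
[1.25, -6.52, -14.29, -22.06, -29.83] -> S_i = 1.25 + -7.77*i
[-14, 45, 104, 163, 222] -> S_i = -14 + 59*i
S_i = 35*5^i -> [35, 175, 875, 4375, 21875]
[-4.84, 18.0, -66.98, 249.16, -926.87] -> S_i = -4.84*(-3.72)^i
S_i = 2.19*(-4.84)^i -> [2.19, -10.6, 51.3, -248.3, 1201.78]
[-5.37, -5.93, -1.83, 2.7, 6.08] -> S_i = Random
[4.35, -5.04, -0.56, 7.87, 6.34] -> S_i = Random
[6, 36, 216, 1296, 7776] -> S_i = 6*6^i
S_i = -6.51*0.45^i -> [-6.51, -2.93, -1.32, -0.59, -0.27]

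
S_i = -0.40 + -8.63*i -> [-0.4, -9.03, -17.66, -26.29, -34.92]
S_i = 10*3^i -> [10, 30, 90, 270, 810]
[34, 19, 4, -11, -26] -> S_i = 34 + -15*i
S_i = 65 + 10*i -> [65, 75, 85, 95, 105]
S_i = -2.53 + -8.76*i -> [-2.53, -11.29, -20.05, -28.81, -37.57]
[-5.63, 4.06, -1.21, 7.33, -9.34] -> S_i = Random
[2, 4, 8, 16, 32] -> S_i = 2*2^i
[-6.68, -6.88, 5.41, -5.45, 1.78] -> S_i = Random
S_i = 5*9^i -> [5, 45, 405, 3645, 32805]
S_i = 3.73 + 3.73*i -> [3.73, 7.46, 11.19, 14.92, 18.65]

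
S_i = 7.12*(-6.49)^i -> [7.12, -46.21, 299.9, -1946.32, 12631.61]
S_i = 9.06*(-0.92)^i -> [9.06, -8.34, 7.67, -7.05, 6.49]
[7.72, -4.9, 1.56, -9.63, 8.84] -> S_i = Random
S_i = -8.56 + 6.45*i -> [-8.56, -2.11, 4.34, 10.79, 17.24]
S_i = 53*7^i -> [53, 371, 2597, 18179, 127253]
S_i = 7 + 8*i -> [7, 15, 23, 31, 39]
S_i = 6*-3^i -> [6, -18, 54, -162, 486]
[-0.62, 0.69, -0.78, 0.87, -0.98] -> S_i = -0.62*(-1.12)^i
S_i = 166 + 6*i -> [166, 172, 178, 184, 190]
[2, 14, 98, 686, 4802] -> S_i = 2*7^i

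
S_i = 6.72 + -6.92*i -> [6.72, -0.2, -7.12, -14.04, -20.96]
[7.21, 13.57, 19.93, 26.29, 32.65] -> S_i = 7.21 + 6.36*i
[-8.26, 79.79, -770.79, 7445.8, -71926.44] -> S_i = -8.26*(-9.66)^i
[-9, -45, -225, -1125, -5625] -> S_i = -9*5^i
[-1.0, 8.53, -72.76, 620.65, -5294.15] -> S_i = -1.00*(-8.53)^i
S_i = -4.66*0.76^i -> [-4.66, -3.54, -2.69, -2.05, -1.55]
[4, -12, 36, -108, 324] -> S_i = 4*-3^i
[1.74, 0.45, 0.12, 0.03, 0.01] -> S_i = 1.74*0.26^i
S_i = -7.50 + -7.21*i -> [-7.5, -14.71, -21.92, -29.13, -36.34]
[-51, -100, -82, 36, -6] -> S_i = Random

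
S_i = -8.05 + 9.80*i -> [-8.05, 1.75, 11.55, 21.35, 31.15]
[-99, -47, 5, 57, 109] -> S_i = -99 + 52*i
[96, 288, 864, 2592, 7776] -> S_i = 96*3^i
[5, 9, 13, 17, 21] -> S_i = 5 + 4*i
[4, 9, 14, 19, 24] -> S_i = 4 + 5*i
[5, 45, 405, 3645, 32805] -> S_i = 5*9^i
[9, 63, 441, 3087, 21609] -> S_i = 9*7^i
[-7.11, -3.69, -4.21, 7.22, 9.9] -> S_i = Random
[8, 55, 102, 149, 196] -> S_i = 8 + 47*i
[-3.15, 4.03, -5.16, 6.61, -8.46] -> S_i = -3.15*(-1.28)^i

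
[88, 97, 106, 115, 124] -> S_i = 88 + 9*i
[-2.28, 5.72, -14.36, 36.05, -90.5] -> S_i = -2.28*(-2.51)^i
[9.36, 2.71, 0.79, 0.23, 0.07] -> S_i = 9.36*0.29^i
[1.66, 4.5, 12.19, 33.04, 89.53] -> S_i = 1.66*2.71^i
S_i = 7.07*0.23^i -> [7.07, 1.63, 0.37, 0.09, 0.02]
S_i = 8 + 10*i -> [8, 18, 28, 38, 48]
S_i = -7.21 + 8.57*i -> [-7.21, 1.36, 9.93, 18.5, 27.07]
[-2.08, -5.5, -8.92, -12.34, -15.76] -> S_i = -2.08 + -3.42*i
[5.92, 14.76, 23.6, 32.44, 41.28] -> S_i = 5.92 + 8.84*i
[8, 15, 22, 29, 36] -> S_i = 8 + 7*i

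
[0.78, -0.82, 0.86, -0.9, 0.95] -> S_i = 0.78*(-1.05)^i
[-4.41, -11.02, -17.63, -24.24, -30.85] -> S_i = -4.41 + -6.61*i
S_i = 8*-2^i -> [8, -16, 32, -64, 128]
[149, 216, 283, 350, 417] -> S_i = 149 + 67*i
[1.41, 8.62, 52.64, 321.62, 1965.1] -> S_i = 1.41*6.11^i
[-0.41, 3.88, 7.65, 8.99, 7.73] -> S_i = Random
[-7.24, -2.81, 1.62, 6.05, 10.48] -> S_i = -7.24 + 4.43*i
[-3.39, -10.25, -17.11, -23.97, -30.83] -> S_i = -3.39 + -6.86*i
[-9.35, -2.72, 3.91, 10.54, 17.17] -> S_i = -9.35 + 6.63*i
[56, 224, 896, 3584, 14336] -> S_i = 56*4^i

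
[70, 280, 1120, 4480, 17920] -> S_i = 70*4^i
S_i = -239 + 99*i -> [-239, -140, -41, 58, 157]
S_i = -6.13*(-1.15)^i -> [-6.13, 7.05, -8.11, 9.32, -10.72]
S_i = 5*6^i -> [5, 30, 180, 1080, 6480]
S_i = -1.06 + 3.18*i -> [-1.06, 2.12, 5.3, 8.48, 11.66]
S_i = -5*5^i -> [-5, -25, -125, -625, -3125]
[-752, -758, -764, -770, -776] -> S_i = -752 + -6*i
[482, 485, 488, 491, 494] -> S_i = 482 + 3*i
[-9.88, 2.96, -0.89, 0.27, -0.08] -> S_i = -9.88*(-0.30)^i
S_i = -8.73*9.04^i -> [-8.73, -78.92, -713.43, -6449.4, -58302.61]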